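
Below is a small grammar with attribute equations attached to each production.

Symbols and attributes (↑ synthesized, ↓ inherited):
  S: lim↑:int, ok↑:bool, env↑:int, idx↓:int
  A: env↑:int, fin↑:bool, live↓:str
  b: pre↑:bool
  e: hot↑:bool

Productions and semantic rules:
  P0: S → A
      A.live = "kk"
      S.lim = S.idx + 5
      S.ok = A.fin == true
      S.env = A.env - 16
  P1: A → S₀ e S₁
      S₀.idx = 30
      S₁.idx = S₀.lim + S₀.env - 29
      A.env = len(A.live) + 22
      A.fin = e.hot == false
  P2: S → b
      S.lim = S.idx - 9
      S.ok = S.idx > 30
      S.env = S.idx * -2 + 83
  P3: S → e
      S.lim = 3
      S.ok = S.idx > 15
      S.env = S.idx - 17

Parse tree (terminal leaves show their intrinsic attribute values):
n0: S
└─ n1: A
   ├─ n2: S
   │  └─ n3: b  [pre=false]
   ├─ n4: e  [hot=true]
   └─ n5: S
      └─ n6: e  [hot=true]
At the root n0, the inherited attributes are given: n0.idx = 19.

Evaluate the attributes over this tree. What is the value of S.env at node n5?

1. n0.idx = 19  [given at root]
2. n1.live = "kk"  ["kk"]
3. n2.idx = 30  [30]
4. n3.pre = false  [terminal]
5. n2.lim = 21  [S.idx - 9]
6. n2.ok = false  [S.idx > 30]
7. n2.env = 23  [S.idx * -2 + 83]
8. n4.hot = true  [terminal]
9. n5.idx = 15  [S₀.lim + S₀.env - 29]
10. n6.hot = true  [terminal]
11. n5.lim = 3  [3]
12. n5.ok = false  [S.idx > 15]
13. n5.env = -2  [S.idx - 17]
14. n1.env = 24  [len(A.live) + 22]
15. n1.fin = false  [e.hot == false]
16. n0.lim = 24  [S.idx + 5]
17. n0.ok = false  [A.fin == true]
18. n0.env = 8  [A.env - 16]

-2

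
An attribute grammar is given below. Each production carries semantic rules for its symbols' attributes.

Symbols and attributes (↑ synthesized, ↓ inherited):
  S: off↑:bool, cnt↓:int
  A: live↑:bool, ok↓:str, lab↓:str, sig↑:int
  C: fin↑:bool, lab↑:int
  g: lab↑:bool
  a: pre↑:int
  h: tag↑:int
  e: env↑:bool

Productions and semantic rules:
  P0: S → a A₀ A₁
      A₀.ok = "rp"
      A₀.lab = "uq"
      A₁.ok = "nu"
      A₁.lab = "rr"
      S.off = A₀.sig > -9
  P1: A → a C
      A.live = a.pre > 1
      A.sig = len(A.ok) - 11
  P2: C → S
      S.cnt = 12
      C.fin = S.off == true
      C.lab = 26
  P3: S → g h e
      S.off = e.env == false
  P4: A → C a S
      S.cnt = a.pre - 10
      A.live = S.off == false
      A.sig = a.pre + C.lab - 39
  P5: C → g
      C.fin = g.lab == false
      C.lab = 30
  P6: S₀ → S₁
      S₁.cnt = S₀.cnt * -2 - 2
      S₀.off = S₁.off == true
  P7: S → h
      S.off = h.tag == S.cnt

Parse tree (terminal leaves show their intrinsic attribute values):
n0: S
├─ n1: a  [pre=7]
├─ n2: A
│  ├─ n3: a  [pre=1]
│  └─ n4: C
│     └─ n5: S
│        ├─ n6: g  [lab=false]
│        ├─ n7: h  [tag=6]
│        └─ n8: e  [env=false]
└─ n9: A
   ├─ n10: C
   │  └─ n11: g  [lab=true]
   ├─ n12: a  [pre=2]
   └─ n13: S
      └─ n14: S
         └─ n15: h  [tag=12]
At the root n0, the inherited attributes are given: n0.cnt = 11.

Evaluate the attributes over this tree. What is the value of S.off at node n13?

1. n0.cnt = 11  [given at root]
2. n1.pre = 7  [terminal]
3. n2.ok = "rp"  ["rp"]
4. n2.lab = "uq"  ["uq"]
5. n3.pre = 1  [terminal]
6. n5.cnt = 12  [12]
7. n6.lab = false  [terminal]
8. n7.tag = 6  [terminal]
9. n8.env = false  [terminal]
10. n5.off = true  [e.env == false]
11. n4.fin = true  [S.off == true]
12. n4.lab = 26  [26]
13. n2.live = false  [a.pre > 1]
14. n2.sig = -9  [len(A.ok) - 11]
15. n9.ok = "nu"  ["nu"]
16. n9.lab = "rr"  ["rr"]
17. n11.lab = true  [terminal]
18. n10.fin = false  [g.lab == false]
19. n10.lab = 30  [30]
20. n12.pre = 2  [terminal]
21. n13.cnt = -8  [a.pre - 10]
22. n14.cnt = 14  [S₀.cnt * -2 - 2]
23. n15.tag = 12  [terminal]
24. n14.off = false  [h.tag == S.cnt]
25. n13.off = false  [S₁.off == true]
26. n9.live = true  [S.off == false]
27. n9.sig = -7  [a.pre + C.lab - 39]
28. n0.off = false  [A₀.sig > -9]

false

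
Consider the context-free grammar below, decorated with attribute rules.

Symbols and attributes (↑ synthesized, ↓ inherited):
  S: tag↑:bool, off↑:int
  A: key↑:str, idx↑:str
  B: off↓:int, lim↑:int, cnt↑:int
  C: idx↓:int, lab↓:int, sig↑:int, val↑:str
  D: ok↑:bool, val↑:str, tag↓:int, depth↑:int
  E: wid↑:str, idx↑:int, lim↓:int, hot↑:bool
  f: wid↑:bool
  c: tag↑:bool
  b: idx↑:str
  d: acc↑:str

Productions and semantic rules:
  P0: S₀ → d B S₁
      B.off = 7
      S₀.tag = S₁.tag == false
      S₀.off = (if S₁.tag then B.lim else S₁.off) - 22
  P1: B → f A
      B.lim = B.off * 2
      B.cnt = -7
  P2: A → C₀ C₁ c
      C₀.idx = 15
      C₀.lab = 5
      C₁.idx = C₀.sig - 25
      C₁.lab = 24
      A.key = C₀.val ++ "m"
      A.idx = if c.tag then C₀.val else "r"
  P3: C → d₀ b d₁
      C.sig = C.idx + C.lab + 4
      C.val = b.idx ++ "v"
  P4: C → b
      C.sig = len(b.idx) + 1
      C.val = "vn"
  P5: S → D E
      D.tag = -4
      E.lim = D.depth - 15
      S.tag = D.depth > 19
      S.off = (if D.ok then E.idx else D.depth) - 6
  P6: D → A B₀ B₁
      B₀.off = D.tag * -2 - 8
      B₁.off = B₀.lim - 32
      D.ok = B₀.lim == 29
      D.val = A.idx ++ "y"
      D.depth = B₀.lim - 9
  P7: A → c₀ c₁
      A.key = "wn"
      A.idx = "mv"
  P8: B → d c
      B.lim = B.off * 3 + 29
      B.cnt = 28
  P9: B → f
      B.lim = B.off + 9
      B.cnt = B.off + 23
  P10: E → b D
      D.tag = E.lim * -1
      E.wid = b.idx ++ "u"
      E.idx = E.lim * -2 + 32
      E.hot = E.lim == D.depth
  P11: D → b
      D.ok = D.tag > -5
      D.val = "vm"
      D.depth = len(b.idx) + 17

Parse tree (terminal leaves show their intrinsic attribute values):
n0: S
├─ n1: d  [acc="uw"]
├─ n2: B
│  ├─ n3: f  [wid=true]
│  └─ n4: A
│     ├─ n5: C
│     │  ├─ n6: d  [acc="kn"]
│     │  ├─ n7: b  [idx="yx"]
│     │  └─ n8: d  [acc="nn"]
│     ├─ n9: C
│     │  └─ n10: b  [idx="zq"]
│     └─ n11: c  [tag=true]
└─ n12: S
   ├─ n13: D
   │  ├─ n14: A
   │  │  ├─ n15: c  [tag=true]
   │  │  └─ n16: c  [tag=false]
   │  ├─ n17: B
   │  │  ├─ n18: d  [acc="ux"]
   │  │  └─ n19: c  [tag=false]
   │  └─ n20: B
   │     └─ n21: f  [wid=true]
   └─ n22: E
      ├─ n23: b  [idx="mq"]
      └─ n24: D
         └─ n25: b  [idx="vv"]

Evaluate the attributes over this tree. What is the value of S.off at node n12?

16

1. n1.acc = "uw"  [terminal]
2. n2.off = 7  [7]
3. n3.wid = true  [terminal]
4. n5.idx = 15  [15]
5. n5.lab = 5  [5]
6. n6.acc = "kn"  [terminal]
7. n7.idx = "yx"  [terminal]
8. n8.acc = "nn"  [terminal]
9. n5.sig = 24  [C.idx + C.lab + 4]
10. n5.val = "yxv"  [b.idx ++ "v"]
11. n9.idx = -1  [C₀.sig - 25]
12. n9.lab = 24  [24]
13. n10.idx = "zq"  [terminal]
14. n9.sig = 3  [len(b.idx) + 1]
15. n9.val = "vn"  ["vn"]
16. n11.tag = true  [terminal]
17. n4.key = "yxvm"  [C₀.val ++ "m"]
18. n4.idx = "yxv"  [if c.tag then C₀.val else "r"]
19. n2.lim = 14  [B.off * 2]
20. n2.cnt = -7  [-7]
21. n13.tag = -4  [-4]
22. n15.tag = true  [terminal]
23. n16.tag = false  [terminal]
24. n14.key = "wn"  ["wn"]
25. n14.idx = "mv"  ["mv"]
26. n17.off = 0  [D.tag * -2 - 8]
27. n18.acc = "ux"  [terminal]
28. n19.tag = false  [terminal]
29. n17.lim = 29  [B.off * 3 + 29]
30. n17.cnt = 28  [28]
31. n20.off = -3  [B₀.lim - 32]
32. n21.wid = true  [terminal]
33. n20.lim = 6  [B.off + 9]
34. n20.cnt = 20  [B.off + 23]
35. n13.ok = true  [B₀.lim == 29]
36. n13.val = "mvy"  [A.idx ++ "y"]
37. n13.depth = 20  [B₀.lim - 9]
38. n22.lim = 5  [D.depth - 15]
39. n23.idx = "mq"  [terminal]
40. n24.tag = -5  [E.lim * -1]
41. n25.idx = "vv"  [terminal]
42. n24.ok = false  [D.tag > -5]
43. n24.val = "vm"  ["vm"]
44. n24.depth = 19  [len(b.idx) + 17]
45. n22.wid = "mqu"  [b.idx ++ "u"]
46. n22.idx = 22  [E.lim * -2 + 32]
47. n22.hot = false  [E.lim == D.depth]
48. n12.tag = true  [D.depth > 19]
49. n12.off = 16  [(if D.ok then E.idx else D.depth) - 6]
50. n0.tag = false  [S₁.tag == false]
51. n0.off = -8  [(if S₁.tag then B.lim else S₁.off) - 22]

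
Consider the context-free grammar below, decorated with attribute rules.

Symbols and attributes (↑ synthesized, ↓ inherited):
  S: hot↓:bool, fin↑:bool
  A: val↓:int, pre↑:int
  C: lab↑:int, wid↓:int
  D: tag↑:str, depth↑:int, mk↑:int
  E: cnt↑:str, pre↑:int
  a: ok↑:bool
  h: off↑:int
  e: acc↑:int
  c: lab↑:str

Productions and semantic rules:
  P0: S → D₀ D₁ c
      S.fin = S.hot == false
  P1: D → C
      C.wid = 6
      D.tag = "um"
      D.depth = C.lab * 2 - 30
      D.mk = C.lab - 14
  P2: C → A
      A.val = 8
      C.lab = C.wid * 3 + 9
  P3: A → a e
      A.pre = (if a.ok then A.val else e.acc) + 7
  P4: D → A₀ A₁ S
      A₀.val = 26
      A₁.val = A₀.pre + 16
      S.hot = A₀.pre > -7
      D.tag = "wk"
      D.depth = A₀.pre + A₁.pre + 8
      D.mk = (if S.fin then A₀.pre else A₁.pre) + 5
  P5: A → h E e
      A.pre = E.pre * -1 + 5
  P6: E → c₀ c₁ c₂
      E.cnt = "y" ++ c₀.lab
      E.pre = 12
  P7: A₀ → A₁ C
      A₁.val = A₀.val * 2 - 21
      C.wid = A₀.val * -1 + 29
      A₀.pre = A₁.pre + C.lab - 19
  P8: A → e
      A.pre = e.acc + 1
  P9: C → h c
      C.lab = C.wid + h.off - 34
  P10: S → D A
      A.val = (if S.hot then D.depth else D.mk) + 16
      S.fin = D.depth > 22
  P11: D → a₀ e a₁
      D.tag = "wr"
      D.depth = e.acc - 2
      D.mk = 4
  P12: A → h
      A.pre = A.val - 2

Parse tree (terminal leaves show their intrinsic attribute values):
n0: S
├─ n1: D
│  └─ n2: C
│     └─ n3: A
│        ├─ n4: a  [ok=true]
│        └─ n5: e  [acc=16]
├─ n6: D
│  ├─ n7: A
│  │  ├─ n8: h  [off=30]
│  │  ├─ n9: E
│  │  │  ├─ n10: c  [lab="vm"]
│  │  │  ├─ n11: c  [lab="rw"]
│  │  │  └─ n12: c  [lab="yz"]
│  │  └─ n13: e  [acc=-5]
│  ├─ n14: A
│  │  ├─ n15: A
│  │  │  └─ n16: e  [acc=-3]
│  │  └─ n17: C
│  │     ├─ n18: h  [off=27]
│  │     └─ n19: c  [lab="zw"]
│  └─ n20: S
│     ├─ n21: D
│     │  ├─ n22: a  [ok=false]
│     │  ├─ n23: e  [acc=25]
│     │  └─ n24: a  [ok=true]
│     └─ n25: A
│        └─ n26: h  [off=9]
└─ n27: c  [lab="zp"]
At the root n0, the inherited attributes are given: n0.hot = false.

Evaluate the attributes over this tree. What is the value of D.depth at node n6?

1. n0.hot = false  [given at root]
2. n2.wid = 6  [6]
3. n3.val = 8  [8]
4. n4.ok = true  [terminal]
5. n5.acc = 16  [terminal]
6. n3.pre = 15  [(if a.ok then A.val else e.acc) + 7]
7. n2.lab = 27  [C.wid * 3 + 9]
8. n1.tag = "um"  ["um"]
9. n1.depth = 24  [C.lab * 2 - 30]
10. n1.mk = 13  [C.lab - 14]
11. n7.val = 26  [26]
12. n8.off = 30  [terminal]
13. n10.lab = "vm"  [terminal]
14. n11.lab = "rw"  [terminal]
15. n12.lab = "yz"  [terminal]
16. n9.cnt = "yvm"  ["y" ++ c₀.lab]
17. n9.pre = 12  [12]
18. n13.acc = -5  [terminal]
19. n7.pre = -7  [E.pre * -1 + 5]
20. n14.val = 9  [A₀.pre + 16]
21. n15.val = -3  [A₀.val * 2 - 21]
22. n16.acc = -3  [terminal]
23. n15.pre = -2  [e.acc + 1]
24. n17.wid = 20  [A₀.val * -1 + 29]
25. n18.off = 27  [terminal]
26. n19.lab = "zw"  [terminal]
27. n17.lab = 13  [C.wid + h.off - 34]
28. n14.pre = -8  [A₁.pre + C.lab - 19]
29. n20.hot = false  [A₀.pre > -7]
30. n22.ok = false  [terminal]
31. n23.acc = 25  [terminal]
32. n24.ok = true  [terminal]
33. n21.tag = "wr"  ["wr"]
34. n21.depth = 23  [e.acc - 2]
35. n21.mk = 4  [4]
36. n25.val = 20  [(if S.hot then D.depth else D.mk) + 16]
37. n26.off = 9  [terminal]
38. n25.pre = 18  [A.val - 2]
39. n20.fin = true  [D.depth > 22]
40. n6.tag = "wk"  ["wk"]
41. n6.depth = -7  [A₀.pre + A₁.pre + 8]
42. n6.mk = -2  [(if S.fin then A₀.pre else A₁.pre) + 5]
43. n27.lab = "zp"  [terminal]
44. n0.fin = true  [S.hot == false]

-7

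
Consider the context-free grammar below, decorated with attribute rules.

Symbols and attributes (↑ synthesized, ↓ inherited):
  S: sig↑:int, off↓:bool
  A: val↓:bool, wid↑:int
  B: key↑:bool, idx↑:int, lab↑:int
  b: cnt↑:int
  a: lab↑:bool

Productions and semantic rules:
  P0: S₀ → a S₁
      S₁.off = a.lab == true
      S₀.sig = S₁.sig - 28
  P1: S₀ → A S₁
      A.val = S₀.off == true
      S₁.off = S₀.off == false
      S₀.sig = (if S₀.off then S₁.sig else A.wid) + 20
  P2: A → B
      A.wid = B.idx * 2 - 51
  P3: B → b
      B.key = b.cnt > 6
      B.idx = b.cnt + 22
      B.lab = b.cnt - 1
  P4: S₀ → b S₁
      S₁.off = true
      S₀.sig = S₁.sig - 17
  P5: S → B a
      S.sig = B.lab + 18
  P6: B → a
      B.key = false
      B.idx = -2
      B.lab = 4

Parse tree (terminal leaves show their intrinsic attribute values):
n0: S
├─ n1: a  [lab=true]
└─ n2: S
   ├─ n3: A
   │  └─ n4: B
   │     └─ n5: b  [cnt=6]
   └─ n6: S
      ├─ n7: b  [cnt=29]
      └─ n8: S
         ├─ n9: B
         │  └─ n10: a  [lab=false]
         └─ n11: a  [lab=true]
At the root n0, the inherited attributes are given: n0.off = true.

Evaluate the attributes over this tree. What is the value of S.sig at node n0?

1. n0.off = true  [given at root]
2. n1.lab = true  [terminal]
3. n2.off = true  [a.lab == true]
4. n3.val = true  [S₀.off == true]
5. n5.cnt = 6  [terminal]
6. n4.key = false  [b.cnt > 6]
7. n4.idx = 28  [b.cnt + 22]
8. n4.lab = 5  [b.cnt - 1]
9. n3.wid = 5  [B.idx * 2 - 51]
10. n6.off = false  [S₀.off == false]
11. n7.cnt = 29  [terminal]
12. n8.off = true  [true]
13. n10.lab = false  [terminal]
14. n9.key = false  [false]
15. n9.idx = -2  [-2]
16. n9.lab = 4  [4]
17. n11.lab = true  [terminal]
18. n8.sig = 22  [B.lab + 18]
19. n6.sig = 5  [S₁.sig - 17]
20. n2.sig = 25  [(if S₀.off then S₁.sig else A.wid) + 20]
21. n0.sig = -3  [S₁.sig - 28]

-3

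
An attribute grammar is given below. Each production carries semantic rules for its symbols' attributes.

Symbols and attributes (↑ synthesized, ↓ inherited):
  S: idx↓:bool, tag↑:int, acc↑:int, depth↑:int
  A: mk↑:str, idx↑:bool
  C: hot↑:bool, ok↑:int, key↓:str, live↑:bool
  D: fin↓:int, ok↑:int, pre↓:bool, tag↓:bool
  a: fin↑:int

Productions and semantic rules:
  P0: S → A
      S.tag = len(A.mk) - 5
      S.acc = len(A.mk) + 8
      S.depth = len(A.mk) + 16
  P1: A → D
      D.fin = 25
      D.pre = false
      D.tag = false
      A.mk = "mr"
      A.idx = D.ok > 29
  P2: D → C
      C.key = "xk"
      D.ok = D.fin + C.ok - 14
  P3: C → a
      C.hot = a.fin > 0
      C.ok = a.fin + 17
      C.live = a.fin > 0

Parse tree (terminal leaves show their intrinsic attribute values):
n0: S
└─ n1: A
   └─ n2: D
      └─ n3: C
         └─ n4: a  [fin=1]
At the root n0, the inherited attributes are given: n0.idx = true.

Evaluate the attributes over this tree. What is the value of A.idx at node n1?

false

1. n0.idx = true  [given at root]
2. n2.fin = 25  [25]
3. n2.pre = false  [false]
4. n2.tag = false  [false]
5. n3.key = "xk"  ["xk"]
6. n4.fin = 1  [terminal]
7. n3.hot = true  [a.fin > 0]
8. n3.ok = 18  [a.fin + 17]
9. n3.live = true  [a.fin > 0]
10. n2.ok = 29  [D.fin + C.ok - 14]
11. n1.mk = "mr"  ["mr"]
12. n1.idx = false  [D.ok > 29]
13. n0.tag = -3  [len(A.mk) - 5]
14. n0.acc = 10  [len(A.mk) + 8]
15. n0.depth = 18  [len(A.mk) + 16]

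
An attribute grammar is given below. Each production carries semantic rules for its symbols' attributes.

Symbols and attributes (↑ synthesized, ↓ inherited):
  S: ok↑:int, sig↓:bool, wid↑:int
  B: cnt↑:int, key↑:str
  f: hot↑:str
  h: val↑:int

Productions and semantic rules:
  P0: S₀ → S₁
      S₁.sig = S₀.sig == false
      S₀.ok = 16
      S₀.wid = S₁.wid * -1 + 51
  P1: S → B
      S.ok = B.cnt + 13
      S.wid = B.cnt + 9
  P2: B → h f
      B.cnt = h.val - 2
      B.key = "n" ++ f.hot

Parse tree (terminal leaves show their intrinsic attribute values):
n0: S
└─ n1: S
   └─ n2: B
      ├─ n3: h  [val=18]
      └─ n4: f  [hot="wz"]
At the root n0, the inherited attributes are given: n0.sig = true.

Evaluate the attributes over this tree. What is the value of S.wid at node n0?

26

1. n0.sig = true  [given at root]
2. n1.sig = false  [S₀.sig == false]
3. n3.val = 18  [terminal]
4. n4.hot = "wz"  [terminal]
5. n2.cnt = 16  [h.val - 2]
6. n2.key = "nwz"  ["n" ++ f.hot]
7. n1.ok = 29  [B.cnt + 13]
8. n1.wid = 25  [B.cnt + 9]
9. n0.ok = 16  [16]
10. n0.wid = 26  [S₁.wid * -1 + 51]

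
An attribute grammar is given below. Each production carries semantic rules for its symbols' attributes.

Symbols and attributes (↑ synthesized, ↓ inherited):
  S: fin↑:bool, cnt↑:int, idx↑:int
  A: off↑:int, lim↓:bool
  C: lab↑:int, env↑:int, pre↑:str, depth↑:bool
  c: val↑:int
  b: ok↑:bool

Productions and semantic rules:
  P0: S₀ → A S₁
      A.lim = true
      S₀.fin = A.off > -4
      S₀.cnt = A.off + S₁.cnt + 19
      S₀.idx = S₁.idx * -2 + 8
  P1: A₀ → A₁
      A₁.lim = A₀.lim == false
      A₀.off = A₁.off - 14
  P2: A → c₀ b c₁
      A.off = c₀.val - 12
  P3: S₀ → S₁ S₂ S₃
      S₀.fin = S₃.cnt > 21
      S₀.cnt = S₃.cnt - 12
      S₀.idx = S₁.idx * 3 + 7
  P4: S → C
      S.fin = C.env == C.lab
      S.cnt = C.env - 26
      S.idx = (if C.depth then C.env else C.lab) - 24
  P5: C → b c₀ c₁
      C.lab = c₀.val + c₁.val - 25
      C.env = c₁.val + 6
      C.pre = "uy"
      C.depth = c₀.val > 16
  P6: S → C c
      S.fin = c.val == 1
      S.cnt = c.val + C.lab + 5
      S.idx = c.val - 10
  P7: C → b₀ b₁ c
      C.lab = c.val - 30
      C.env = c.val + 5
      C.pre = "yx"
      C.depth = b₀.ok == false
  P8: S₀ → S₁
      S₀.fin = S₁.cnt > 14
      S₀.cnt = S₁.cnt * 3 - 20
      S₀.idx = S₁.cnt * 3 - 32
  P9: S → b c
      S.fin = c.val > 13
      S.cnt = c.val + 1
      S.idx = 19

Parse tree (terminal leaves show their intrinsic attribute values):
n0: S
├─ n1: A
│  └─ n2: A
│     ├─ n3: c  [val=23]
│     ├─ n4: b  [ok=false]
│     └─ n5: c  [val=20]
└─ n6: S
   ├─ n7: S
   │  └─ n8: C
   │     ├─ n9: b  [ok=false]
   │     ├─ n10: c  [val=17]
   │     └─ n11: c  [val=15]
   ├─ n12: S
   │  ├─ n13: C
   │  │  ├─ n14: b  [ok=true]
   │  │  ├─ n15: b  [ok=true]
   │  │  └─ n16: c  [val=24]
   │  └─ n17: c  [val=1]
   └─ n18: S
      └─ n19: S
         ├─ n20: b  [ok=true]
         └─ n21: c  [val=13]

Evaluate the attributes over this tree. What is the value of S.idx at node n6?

-2

1. n1.lim = true  [true]
2. n2.lim = false  [A₀.lim == false]
3. n3.val = 23  [terminal]
4. n4.ok = false  [terminal]
5. n5.val = 20  [terminal]
6. n2.off = 11  [c₀.val - 12]
7. n1.off = -3  [A₁.off - 14]
8. n9.ok = false  [terminal]
9. n10.val = 17  [terminal]
10. n11.val = 15  [terminal]
11. n8.lab = 7  [c₀.val + c₁.val - 25]
12. n8.env = 21  [c₁.val + 6]
13. n8.pre = "uy"  ["uy"]
14. n8.depth = true  [c₀.val > 16]
15. n7.fin = false  [C.env == C.lab]
16. n7.cnt = -5  [C.env - 26]
17. n7.idx = -3  [(if C.depth then C.env else C.lab) - 24]
18. n14.ok = true  [terminal]
19. n15.ok = true  [terminal]
20. n16.val = 24  [terminal]
21. n13.lab = -6  [c.val - 30]
22. n13.env = 29  [c.val + 5]
23. n13.pre = "yx"  ["yx"]
24. n13.depth = false  [b₀.ok == false]
25. n17.val = 1  [terminal]
26. n12.fin = true  [c.val == 1]
27. n12.cnt = 0  [c.val + C.lab + 5]
28. n12.idx = -9  [c.val - 10]
29. n20.ok = true  [terminal]
30. n21.val = 13  [terminal]
31. n19.fin = false  [c.val > 13]
32. n19.cnt = 14  [c.val + 1]
33. n19.idx = 19  [19]
34. n18.fin = false  [S₁.cnt > 14]
35. n18.cnt = 22  [S₁.cnt * 3 - 20]
36. n18.idx = 10  [S₁.cnt * 3 - 32]
37. n6.fin = true  [S₃.cnt > 21]
38. n6.cnt = 10  [S₃.cnt - 12]
39. n6.idx = -2  [S₁.idx * 3 + 7]
40. n0.fin = true  [A.off > -4]
41. n0.cnt = 26  [A.off + S₁.cnt + 19]
42. n0.idx = 12  [S₁.idx * -2 + 8]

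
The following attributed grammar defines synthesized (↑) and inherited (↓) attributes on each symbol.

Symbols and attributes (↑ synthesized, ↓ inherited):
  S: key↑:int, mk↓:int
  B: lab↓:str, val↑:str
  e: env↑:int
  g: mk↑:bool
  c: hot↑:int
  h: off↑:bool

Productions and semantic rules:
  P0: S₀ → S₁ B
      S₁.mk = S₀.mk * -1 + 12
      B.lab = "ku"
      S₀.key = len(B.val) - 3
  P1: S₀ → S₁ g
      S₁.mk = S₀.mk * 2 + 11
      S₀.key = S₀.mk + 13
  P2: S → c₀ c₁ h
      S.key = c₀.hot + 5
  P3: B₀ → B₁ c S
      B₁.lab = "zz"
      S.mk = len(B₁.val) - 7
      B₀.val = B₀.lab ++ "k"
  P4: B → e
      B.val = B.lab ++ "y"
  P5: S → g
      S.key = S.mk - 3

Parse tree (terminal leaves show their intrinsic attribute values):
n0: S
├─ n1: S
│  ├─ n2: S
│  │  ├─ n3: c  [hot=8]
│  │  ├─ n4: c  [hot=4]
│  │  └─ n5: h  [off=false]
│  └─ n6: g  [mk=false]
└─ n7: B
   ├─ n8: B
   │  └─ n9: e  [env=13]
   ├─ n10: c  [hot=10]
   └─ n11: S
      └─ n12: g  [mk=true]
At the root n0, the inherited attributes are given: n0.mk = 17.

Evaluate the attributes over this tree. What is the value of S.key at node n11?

-7

1. n0.mk = 17  [given at root]
2. n1.mk = -5  [S₀.mk * -1 + 12]
3. n2.mk = 1  [S₀.mk * 2 + 11]
4. n3.hot = 8  [terminal]
5. n4.hot = 4  [terminal]
6. n5.off = false  [terminal]
7. n2.key = 13  [c₀.hot + 5]
8. n6.mk = false  [terminal]
9. n1.key = 8  [S₀.mk + 13]
10. n7.lab = "ku"  ["ku"]
11. n8.lab = "zz"  ["zz"]
12. n9.env = 13  [terminal]
13. n8.val = "zzy"  [B.lab ++ "y"]
14. n10.hot = 10  [terminal]
15. n11.mk = -4  [len(B₁.val) - 7]
16. n12.mk = true  [terminal]
17. n11.key = -7  [S.mk - 3]
18. n7.val = "kuk"  [B₀.lab ++ "k"]
19. n0.key = 0  [len(B.val) - 3]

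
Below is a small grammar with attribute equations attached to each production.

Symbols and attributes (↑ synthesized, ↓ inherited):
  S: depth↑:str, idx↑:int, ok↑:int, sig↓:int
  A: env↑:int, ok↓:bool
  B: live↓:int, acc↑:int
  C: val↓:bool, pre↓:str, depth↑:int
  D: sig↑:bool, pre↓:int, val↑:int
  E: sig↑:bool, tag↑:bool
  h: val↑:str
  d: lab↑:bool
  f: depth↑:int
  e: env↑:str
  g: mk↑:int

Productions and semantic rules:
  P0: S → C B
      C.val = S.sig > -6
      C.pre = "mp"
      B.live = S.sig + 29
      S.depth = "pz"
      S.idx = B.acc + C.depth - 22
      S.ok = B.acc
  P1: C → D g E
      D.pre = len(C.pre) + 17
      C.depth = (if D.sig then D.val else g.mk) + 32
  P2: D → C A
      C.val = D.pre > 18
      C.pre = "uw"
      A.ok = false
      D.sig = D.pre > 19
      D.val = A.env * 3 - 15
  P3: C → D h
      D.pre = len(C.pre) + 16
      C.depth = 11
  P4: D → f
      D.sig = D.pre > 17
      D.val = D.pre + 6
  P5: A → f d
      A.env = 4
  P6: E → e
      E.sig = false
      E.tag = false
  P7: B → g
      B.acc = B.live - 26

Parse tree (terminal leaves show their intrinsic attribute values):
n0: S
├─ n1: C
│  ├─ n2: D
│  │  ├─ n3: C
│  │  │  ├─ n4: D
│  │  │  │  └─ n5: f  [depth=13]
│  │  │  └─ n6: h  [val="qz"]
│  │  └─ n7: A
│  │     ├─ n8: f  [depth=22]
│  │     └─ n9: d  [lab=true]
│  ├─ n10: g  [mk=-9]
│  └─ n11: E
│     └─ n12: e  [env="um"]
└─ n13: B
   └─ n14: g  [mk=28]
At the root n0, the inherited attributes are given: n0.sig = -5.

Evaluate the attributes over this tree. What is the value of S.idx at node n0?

-1

1. n0.sig = -5  [given at root]
2. n1.val = true  [S.sig > -6]
3. n1.pre = "mp"  ["mp"]
4. n2.pre = 19  [len(C.pre) + 17]
5. n3.val = true  [D.pre > 18]
6. n3.pre = "uw"  ["uw"]
7. n4.pre = 18  [len(C.pre) + 16]
8. n5.depth = 13  [terminal]
9. n4.sig = true  [D.pre > 17]
10. n4.val = 24  [D.pre + 6]
11. n6.val = "qz"  [terminal]
12. n3.depth = 11  [11]
13. n7.ok = false  [false]
14. n8.depth = 22  [terminal]
15. n9.lab = true  [terminal]
16. n7.env = 4  [4]
17. n2.sig = false  [D.pre > 19]
18. n2.val = -3  [A.env * 3 - 15]
19. n10.mk = -9  [terminal]
20. n12.env = "um"  [terminal]
21. n11.sig = false  [false]
22. n11.tag = false  [false]
23. n1.depth = 23  [(if D.sig then D.val else g.mk) + 32]
24. n13.live = 24  [S.sig + 29]
25. n14.mk = 28  [terminal]
26. n13.acc = -2  [B.live - 26]
27. n0.depth = "pz"  ["pz"]
28. n0.idx = -1  [B.acc + C.depth - 22]
29. n0.ok = -2  [B.acc]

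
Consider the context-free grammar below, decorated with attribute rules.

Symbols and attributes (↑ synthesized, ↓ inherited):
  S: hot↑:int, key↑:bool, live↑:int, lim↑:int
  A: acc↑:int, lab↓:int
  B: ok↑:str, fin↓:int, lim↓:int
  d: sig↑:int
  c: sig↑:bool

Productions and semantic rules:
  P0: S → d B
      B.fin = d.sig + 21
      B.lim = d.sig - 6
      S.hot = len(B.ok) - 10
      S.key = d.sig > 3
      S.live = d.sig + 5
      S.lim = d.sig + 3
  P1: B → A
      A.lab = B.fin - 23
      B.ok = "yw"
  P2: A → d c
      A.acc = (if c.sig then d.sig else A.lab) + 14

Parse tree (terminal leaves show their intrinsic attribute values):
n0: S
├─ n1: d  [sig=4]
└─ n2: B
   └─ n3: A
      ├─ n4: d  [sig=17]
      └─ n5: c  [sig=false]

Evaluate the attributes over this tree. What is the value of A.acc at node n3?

16

1. n1.sig = 4  [terminal]
2. n2.fin = 25  [d.sig + 21]
3. n2.lim = -2  [d.sig - 6]
4. n3.lab = 2  [B.fin - 23]
5. n4.sig = 17  [terminal]
6. n5.sig = false  [terminal]
7. n3.acc = 16  [(if c.sig then d.sig else A.lab) + 14]
8. n2.ok = "yw"  ["yw"]
9. n0.hot = -8  [len(B.ok) - 10]
10. n0.key = true  [d.sig > 3]
11. n0.live = 9  [d.sig + 5]
12. n0.lim = 7  [d.sig + 3]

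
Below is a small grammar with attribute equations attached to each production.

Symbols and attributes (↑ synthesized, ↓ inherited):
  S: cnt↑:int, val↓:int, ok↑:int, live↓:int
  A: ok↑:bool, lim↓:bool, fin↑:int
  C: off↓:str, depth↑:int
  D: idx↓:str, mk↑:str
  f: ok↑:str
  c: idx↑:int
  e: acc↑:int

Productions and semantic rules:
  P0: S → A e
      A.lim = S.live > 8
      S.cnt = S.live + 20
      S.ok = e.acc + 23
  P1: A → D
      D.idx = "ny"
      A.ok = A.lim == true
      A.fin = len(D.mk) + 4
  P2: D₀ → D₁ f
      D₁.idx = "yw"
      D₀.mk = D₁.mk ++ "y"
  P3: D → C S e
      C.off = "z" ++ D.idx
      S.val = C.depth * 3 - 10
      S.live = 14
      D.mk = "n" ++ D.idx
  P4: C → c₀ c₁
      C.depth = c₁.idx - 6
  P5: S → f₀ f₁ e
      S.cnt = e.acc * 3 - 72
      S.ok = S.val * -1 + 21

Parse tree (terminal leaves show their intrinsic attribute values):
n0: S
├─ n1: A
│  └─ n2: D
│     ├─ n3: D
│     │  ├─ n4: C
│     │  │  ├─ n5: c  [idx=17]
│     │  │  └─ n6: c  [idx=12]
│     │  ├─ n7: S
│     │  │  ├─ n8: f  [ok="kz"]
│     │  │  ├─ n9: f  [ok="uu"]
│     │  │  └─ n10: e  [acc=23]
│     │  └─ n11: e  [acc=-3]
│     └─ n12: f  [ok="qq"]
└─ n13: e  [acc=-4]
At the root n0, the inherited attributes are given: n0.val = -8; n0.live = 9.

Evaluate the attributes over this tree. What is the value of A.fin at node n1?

8

1. n0.val = -8  [given at root]
2. n0.live = 9  [given at root]
3. n1.lim = true  [S.live > 8]
4. n2.idx = "ny"  ["ny"]
5. n3.idx = "yw"  ["yw"]
6. n4.off = "zyw"  ["z" ++ D.idx]
7. n5.idx = 17  [terminal]
8. n6.idx = 12  [terminal]
9. n4.depth = 6  [c₁.idx - 6]
10. n7.val = 8  [C.depth * 3 - 10]
11. n7.live = 14  [14]
12. n8.ok = "kz"  [terminal]
13. n9.ok = "uu"  [terminal]
14. n10.acc = 23  [terminal]
15. n7.cnt = -3  [e.acc * 3 - 72]
16. n7.ok = 13  [S.val * -1 + 21]
17. n11.acc = -3  [terminal]
18. n3.mk = "nyw"  ["n" ++ D.idx]
19. n12.ok = "qq"  [terminal]
20. n2.mk = "nywy"  [D₁.mk ++ "y"]
21. n1.ok = true  [A.lim == true]
22. n1.fin = 8  [len(D.mk) + 4]
23. n13.acc = -4  [terminal]
24. n0.cnt = 29  [S.live + 20]
25. n0.ok = 19  [e.acc + 23]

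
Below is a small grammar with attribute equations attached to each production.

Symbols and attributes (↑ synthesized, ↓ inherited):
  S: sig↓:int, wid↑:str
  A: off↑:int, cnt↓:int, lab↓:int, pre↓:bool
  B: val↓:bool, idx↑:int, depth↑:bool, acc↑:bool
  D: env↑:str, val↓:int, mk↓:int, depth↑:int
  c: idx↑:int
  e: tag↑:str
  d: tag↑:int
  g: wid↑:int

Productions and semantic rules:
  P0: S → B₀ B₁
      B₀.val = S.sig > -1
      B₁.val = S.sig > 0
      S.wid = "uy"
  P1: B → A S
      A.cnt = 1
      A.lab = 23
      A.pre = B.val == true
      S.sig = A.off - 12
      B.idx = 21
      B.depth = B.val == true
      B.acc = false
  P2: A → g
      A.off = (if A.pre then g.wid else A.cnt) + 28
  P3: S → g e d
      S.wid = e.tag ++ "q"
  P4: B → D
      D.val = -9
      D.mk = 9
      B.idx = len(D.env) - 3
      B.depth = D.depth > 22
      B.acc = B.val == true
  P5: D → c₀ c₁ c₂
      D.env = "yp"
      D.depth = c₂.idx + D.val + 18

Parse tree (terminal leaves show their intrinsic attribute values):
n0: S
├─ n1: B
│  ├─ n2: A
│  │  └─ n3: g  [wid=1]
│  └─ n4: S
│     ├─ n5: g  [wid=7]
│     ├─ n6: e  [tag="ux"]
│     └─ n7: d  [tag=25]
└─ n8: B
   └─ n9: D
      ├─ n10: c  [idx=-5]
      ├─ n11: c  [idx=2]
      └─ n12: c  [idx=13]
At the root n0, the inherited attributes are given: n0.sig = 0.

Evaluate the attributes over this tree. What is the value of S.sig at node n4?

1. n0.sig = 0  [given at root]
2. n1.val = true  [S.sig > -1]
3. n2.cnt = 1  [1]
4. n2.lab = 23  [23]
5. n2.pre = true  [B.val == true]
6. n3.wid = 1  [terminal]
7. n2.off = 29  [(if A.pre then g.wid else A.cnt) + 28]
8. n4.sig = 17  [A.off - 12]
9. n5.wid = 7  [terminal]
10. n6.tag = "ux"  [terminal]
11. n7.tag = 25  [terminal]
12. n4.wid = "uxq"  [e.tag ++ "q"]
13. n1.idx = 21  [21]
14. n1.depth = true  [B.val == true]
15. n1.acc = false  [false]
16. n8.val = false  [S.sig > 0]
17. n9.val = -9  [-9]
18. n9.mk = 9  [9]
19. n10.idx = -5  [terminal]
20. n11.idx = 2  [terminal]
21. n12.idx = 13  [terminal]
22. n9.env = "yp"  ["yp"]
23. n9.depth = 22  [c₂.idx + D.val + 18]
24. n8.idx = -1  [len(D.env) - 3]
25. n8.depth = false  [D.depth > 22]
26. n8.acc = false  [B.val == true]
27. n0.wid = "uy"  ["uy"]

17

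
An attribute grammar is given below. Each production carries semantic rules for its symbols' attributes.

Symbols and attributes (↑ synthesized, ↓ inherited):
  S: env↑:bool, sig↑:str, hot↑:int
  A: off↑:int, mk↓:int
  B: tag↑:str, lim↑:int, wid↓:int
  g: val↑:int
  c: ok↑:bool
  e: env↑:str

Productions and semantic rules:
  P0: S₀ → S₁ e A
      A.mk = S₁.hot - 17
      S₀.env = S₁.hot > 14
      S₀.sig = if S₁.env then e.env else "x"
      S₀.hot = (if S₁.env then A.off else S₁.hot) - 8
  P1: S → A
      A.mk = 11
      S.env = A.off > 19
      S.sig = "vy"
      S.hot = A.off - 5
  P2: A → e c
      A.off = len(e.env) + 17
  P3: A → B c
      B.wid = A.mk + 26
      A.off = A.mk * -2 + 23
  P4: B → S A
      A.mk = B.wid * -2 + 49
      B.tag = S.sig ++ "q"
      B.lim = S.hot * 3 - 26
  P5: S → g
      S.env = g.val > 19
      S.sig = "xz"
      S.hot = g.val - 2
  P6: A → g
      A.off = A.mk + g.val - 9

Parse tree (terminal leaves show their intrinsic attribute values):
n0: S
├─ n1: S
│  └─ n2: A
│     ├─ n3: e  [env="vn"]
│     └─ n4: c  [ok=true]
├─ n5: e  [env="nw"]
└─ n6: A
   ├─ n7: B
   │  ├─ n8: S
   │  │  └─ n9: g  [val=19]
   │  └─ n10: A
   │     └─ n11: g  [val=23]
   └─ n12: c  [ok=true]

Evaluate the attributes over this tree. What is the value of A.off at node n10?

17

1. n2.mk = 11  [11]
2. n3.env = "vn"  [terminal]
3. n4.ok = true  [terminal]
4. n2.off = 19  [len(e.env) + 17]
5. n1.env = false  [A.off > 19]
6. n1.sig = "vy"  ["vy"]
7. n1.hot = 14  [A.off - 5]
8. n5.env = "nw"  [terminal]
9. n6.mk = -3  [S₁.hot - 17]
10. n7.wid = 23  [A.mk + 26]
11. n9.val = 19  [terminal]
12. n8.env = false  [g.val > 19]
13. n8.sig = "xz"  ["xz"]
14. n8.hot = 17  [g.val - 2]
15. n10.mk = 3  [B.wid * -2 + 49]
16. n11.val = 23  [terminal]
17. n10.off = 17  [A.mk + g.val - 9]
18. n7.tag = "xzq"  [S.sig ++ "q"]
19. n7.lim = 25  [S.hot * 3 - 26]
20. n12.ok = true  [terminal]
21. n6.off = 29  [A.mk * -2 + 23]
22. n0.env = false  [S₁.hot > 14]
23. n0.sig = "x"  [if S₁.env then e.env else "x"]
24. n0.hot = 6  [(if S₁.env then A.off else S₁.hot) - 8]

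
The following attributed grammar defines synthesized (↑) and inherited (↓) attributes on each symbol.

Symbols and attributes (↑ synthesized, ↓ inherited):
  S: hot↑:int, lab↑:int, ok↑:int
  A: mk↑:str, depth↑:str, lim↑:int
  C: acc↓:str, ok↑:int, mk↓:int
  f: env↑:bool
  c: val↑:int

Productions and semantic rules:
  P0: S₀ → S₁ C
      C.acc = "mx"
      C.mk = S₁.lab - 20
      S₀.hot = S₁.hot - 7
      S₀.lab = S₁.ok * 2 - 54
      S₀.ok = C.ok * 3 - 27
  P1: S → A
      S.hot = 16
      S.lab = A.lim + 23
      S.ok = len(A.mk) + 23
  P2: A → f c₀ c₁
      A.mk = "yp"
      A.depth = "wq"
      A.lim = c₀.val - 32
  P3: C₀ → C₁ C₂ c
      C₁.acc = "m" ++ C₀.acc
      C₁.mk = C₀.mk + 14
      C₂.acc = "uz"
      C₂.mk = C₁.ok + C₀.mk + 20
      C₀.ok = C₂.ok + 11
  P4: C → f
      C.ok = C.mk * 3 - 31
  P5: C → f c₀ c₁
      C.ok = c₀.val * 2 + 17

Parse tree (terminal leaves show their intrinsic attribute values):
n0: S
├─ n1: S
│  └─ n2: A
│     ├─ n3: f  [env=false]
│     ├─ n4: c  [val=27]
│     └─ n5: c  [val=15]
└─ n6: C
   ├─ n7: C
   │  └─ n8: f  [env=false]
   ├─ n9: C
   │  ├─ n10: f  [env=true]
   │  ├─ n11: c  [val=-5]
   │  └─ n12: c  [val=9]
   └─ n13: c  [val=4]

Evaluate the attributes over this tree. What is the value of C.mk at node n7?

12

1. n3.env = false  [terminal]
2. n4.val = 27  [terminal]
3. n5.val = 15  [terminal]
4. n2.mk = "yp"  ["yp"]
5. n2.depth = "wq"  ["wq"]
6. n2.lim = -5  [c₀.val - 32]
7. n1.hot = 16  [16]
8. n1.lab = 18  [A.lim + 23]
9. n1.ok = 25  [len(A.mk) + 23]
10. n6.acc = "mx"  ["mx"]
11. n6.mk = -2  [S₁.lab - 20]
12. n7.acc = "mmx"  ["m" ++ C₀.acc]
13. n7.mk = 12  [C₀.mk + 14]
14. n8.env = false  [terminal]
15. n7.ok = 5  [C.mk * 3 - 31]
16. n9.acc = "uz"  ["uz"]
17. n9.mk = 23  [C₁.ok + C₀.mk + 20]
18. n10.env = true  [terminal]
19. n11.val = -5  [terminal]
20. n12.val = 9  [terminal]
21. n9.ok = 7  [c₀.val * 2 + 17]
22. n13.val = 4  [terminal]
23. n6.ok = 18  [C₂.ok + 11]
24. n0.hot = 9  [S₁.hot - 7]
25. n0.lab = -4  [S₁.ok * 2 - 54]
26. n0.ok = 27  [C.ok * 3 - 27]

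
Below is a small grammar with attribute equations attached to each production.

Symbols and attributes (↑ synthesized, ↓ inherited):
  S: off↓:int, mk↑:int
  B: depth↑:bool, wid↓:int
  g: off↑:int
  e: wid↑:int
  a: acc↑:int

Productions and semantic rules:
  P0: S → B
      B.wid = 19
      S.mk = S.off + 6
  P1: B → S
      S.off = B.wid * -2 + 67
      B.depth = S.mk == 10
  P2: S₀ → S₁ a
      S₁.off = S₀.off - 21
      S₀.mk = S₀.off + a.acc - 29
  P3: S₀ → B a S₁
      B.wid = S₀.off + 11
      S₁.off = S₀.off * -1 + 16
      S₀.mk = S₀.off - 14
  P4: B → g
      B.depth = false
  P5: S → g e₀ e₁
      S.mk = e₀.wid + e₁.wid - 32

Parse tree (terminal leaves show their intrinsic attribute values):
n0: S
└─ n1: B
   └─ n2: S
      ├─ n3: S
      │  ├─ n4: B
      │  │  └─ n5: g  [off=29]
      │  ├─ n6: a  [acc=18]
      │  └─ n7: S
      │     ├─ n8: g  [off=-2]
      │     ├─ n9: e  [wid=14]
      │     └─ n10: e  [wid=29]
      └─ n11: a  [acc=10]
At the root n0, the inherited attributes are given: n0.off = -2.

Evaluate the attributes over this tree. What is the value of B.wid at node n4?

19

1. n0.off = -2  [given at root]
2. n1.wid = 19  [19]
3. n2.off = 29  [B.wid * -2 + 67]
4. n3.off = 8  [S₀.off - 21]
5. n4.wid = 19  [S₀.off + 11]
6. n5.off = 29  [terminal]
7. n4.depth = false  [false]
8. n6.acc = 18  [terminal]
9. n7.off = 8  [S₀.off * -1 + 16]
10. n8.off = -2  [terminal]
11. n9.wid = 14  [terminal]
12. n10.wid = 29  [terminal]
13. n7.mk = 11  [e₀.wid + e₁.wid - 32]
14. n3.mk = -6  [S₀.off - 14]
15. n11.acc = 10  [terminal]
16. n2.mk = 10  [S₀.off + a.acc - 29]
17. n1.depth = true  [S.mk == 10]
18. n0.mk = 4  [S.off + 6]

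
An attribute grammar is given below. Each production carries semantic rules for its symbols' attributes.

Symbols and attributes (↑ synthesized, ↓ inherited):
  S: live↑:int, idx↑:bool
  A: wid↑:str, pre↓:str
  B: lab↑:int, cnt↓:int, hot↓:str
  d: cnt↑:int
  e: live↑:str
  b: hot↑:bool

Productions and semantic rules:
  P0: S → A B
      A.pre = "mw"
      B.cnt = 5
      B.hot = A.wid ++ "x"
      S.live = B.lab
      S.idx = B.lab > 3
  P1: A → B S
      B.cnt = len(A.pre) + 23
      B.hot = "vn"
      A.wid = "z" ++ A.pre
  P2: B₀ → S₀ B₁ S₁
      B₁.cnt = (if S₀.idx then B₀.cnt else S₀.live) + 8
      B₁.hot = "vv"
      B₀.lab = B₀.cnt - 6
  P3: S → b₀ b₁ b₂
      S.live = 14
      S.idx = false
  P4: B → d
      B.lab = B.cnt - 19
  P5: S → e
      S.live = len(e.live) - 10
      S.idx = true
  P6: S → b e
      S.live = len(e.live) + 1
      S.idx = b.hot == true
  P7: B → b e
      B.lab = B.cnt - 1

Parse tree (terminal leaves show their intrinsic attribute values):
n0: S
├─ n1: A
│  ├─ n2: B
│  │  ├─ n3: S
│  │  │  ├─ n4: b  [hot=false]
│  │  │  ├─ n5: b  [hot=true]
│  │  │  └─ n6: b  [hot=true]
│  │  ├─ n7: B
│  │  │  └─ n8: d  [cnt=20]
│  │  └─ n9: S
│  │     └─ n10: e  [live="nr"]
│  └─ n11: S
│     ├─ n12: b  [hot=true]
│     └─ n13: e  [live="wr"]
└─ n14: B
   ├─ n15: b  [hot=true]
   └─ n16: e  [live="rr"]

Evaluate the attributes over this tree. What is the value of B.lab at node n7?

3

1. n1.pre = "mw"  ["mw"]
2. n2.cnt = 25  [len(A.pre) + 23]
3. n2.hot = "vn"  ["vn"]
4. n4.hot = false  [terminal]
5. n5.hot = true  [terminal]
6. n6.hot = true  [terminal]
7. n3.live = 14  [14]
8. n3.idx = false  [false]
9. n7.cnt = 22  [(if S₀.idx then B₀.cnt else S₀.live) + 8]
10. n7.hot = "vv"  ["vv"]
11. n8.cnt = 20  [terminal]
12. n7.lab = 3  [B.cnt - 19]
13. n10.live = "nr"  [terminal]
14. n9.live = -8  [len(e.live) - 10]
15. n9.idx = true  [true]
16. n2.lab = 19  [B₀.cnt - 6]
17. n12.hot = true  [terminal]
18. n13.live = "wr"  [terminal]
19. n11.live = 3  [len(e.live) + 1]
20. n11.idx = true  [b.hot == true]
21. n1.wid = "zmw"  ["z" ++ A.pre]
22. n14.cnt = 5  [5]
23. n14.hot = "zmwx"  [A.wid ++ "x"]
24. n15.hot = true  [terminal]
25. n16.live = "rr"  [terminal]
26. n14.lab = 4  [B.cnt - 1]
27. n0.live = 4  [B.lab]
28. n0.idx = true  [B.lab > 3]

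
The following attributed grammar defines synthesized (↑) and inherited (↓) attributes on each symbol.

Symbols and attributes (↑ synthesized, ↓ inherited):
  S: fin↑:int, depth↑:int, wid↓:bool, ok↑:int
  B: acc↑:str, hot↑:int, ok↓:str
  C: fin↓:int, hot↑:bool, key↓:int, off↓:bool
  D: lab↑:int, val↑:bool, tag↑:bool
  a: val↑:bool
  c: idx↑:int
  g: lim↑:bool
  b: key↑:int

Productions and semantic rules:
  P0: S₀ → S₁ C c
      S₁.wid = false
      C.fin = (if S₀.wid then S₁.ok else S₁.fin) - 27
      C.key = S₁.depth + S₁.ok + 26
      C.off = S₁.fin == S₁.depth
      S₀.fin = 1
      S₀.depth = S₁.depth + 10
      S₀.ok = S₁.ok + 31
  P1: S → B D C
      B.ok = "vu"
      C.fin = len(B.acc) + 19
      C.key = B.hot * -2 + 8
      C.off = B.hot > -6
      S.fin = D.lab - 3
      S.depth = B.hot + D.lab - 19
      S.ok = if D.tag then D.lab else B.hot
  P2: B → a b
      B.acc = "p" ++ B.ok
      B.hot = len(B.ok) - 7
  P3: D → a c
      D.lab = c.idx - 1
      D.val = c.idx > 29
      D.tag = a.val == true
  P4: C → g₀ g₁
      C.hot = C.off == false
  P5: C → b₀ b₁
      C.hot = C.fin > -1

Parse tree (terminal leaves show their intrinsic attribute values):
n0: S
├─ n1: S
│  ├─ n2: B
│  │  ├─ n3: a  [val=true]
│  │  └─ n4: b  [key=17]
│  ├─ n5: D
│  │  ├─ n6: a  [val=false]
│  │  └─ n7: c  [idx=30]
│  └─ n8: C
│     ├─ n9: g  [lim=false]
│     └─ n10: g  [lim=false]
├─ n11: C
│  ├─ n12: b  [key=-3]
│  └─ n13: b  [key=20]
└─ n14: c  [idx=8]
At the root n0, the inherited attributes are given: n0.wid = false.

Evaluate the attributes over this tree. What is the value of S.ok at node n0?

26

1. n0.wid = false  [given at root]
2. n1.wid = false  [false]
3. n2.ok = "vu"  ["vu"]
4. n3.val = true  [terminal]
5. n4.key = 17  [terminal]
6. n2.acc = "pvu"  ["p" ++ B.ok]
7. n2.hot = -5  [len(B.ok) - 7]
8. n6.val = false  [terminal]
9. n7.idx = 30  [terminal]
10. n5.lab = 29  [c.idx - 1]
11. n5.val = true  [c.idx > 29]
12. n5.tag = false  [a.val == true]
13. n8.fin = 22  [len(B.acc) + 19]
14. n8.key = 18  [B.hot * -2 + 8]
15. n8.off = true  [B.hot > -6]
16. n9.lim = false  [terminal]
17. n10.lim = false  [terminal]
18. n8.hot = false  [C.off == false]
19. n1.fin = 26  [D.lab - 3]
20. n1.depth = 5  [B.hot + D.lab - 19]
21. n1.ok = -5  [if D.tag then D.lab else B.hot]
22. n11.fin = -1  [(if S₀.wid then S₁.ok else S₁.fin) - 27]
23. n11.key = 26  [S₁.depth + S₁.ok + 26]
24. n11.off = false  [S₁.fin == S₁.depth]
25. n12.key = -3  [terminal]
26. n13.key = 20  [terminal]
27. n11.hot = false  [C.fin > -1]
28. n14.idx = 8  [terminal]
29. n0.fin = 1  [1]
30. n0.depth = 15  [S₁.depth + 10]
31. n0.ok = 26  [S₁.ok + 31]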